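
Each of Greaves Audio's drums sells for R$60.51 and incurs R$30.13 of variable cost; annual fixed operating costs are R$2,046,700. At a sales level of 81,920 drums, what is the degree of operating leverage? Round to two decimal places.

Total contribution margin = 81,920 × R$30.38 = R$2,488,729.60.
EBIT = R$2,488,729.60 − R$2,046,700 = R$442,029.60.
DOL = contribution ÷ EBIT = R$2,488,729.60 ÷ R$442,029.60 = 5.6302.

5.63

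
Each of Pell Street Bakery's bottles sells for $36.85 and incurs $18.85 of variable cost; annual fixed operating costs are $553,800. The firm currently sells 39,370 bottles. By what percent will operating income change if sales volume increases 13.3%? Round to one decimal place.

+60.9%

Contribution at this volume is 39,370 × $18.00 = $708,660.00.
Operating income = contribution − fixed costs = $708,660.00 − $553,800 = $154,860.00.
Degree of operating leverage = $708,660.00 / $154,860.00 = 4.5761.
%ΔEBIT = DOL × %ΔSales = 4.5761 × +13.3% = +60.9%.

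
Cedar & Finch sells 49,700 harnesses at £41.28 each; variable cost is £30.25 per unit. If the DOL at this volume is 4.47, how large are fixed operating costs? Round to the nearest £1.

At 49,700 units, contribution = 49,700 × £11.03 = £548,191.00.
DOL = contribution / EBIT, so EBIT = £548,191.00 / 4.47 = £122,637.81.
Fixed costs = CM − EBIT = £548,191.00 − £122,637.81 = £425,553.

£425,553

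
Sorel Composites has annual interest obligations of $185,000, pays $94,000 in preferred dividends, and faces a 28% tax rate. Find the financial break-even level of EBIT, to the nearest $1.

$315,556

Grossing the preferred dividend up to pre-tax terms: $94,000 / (1 − 0.28) = $130,555.56.
EPS = 0 when EBIT covers interest plus the pre-tax preferred burden: $185,000 + $130,555.56 = $315,555.56.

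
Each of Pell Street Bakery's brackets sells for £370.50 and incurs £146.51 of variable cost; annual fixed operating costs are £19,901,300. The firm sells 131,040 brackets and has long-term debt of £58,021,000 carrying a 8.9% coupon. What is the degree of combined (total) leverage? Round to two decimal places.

6.85

Contribution at this volume is 131,040 × £223.99 = £29,351,649.60.
Subtracting fixed costs: EBIT = £29,351,649.60 − £19,901,300 = £9,450,349.60. Interest = £5,163,869.00.
DOL = £29,351,649.60 ÷ £9,450,349.60 = 3.1059; DFL = £9,450,349.60 ÷ £4,286,480.60 = 2.2047.
Combined leverage = 3.1059 × 2.2047 = 6.8476.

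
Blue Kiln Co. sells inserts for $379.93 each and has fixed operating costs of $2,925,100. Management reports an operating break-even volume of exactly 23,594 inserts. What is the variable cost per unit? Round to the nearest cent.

At break-even, FC = Q × (P − VC), so P − VC = $2,925,100 ÷ 23,594 = $123.9764.
Hence VC = price − CM = $379.93 − $123.9764 = $255.95.

$255.95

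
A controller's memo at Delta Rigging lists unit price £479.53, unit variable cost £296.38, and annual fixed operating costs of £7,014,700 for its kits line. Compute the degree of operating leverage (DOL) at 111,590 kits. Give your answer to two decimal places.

Contribution at this volume is 111,590 × £183.15 = £20,437,708.50.
Operating income = contribution − fixed costs = £20,437,708.50 − £7,014,700 = £13,423,008.50.
DOL = contribution ÷ EBIT = £20,437,708.50 ÷ £13,423,008.50 = 1.5226.

1.52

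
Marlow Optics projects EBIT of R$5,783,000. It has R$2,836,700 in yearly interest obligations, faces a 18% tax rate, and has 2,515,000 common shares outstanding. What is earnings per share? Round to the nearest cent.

R$0.96

Pre-tax income = R$5,783,000 − R$2,836,700.00 = R$2,946,300.00.
Net income = R$2,946,300.00 × (1 − 0.18) = R$2,415,966.00.
Per share: R$2,415,966.00 / 2,515,000 shares = R$0.96.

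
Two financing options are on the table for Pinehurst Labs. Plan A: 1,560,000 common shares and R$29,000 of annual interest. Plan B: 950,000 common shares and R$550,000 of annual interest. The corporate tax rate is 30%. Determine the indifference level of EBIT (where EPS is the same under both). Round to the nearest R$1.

R$1,361,393

At indifference, (EBIT − 29,000)(1 − t)/1,560,000 = (EBIT − 550,000)(1 − t)/950,000.
The (1 − t) factor cancels: (EBIT − 29,000) × 950,000 = (EBIT − 550,000) × 1,560,000.
Solving, EBIT = (550,000·1,560,000 − 29,000·950,000) / (1,560,000 − 950,000) = 830,450,000,000 / 610,000 = 1,361,393.44.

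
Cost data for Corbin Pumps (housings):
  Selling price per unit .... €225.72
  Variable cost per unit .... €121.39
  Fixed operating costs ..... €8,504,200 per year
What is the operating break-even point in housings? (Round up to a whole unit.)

Unit CM = price − variable cost = €225.72 − €121.39 = €104.33.
Break-even Q = €8,504,200 / €104.33 = 81,512.51 → 81,513 housings.

81,513 housings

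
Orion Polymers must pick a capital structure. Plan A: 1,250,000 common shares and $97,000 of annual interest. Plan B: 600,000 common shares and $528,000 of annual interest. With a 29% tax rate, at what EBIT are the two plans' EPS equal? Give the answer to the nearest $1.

$925,846

Set EPS_A = EPS_B: (EBIT − $97,000)(1 − 0.29) ÷ 1,250,000 = (EBIT − $528,000)(1 − 0.29) ÷ 600,000.
The (1 − t) factor cancels: (EBIT − 97,000) × 600,000 = (EBIT − 528,000) × 1,250,000.
Solving, EBIT = (528,000·1,250,000 − 97,000·600,000) / (1,250,000 − 600,000) = 601,800,000,000 / 650,000 = 925,846.15.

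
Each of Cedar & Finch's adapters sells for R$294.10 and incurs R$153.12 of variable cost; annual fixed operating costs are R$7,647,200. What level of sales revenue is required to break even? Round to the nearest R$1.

R$15,952,912

Contribution margin per unit = R$294.10 − R$153.12 = R$140.98, a CM ratio of R$140.98 ÷ R$294.10 = 0.4794.
Break-even sales = FC ÷ CM ratio = R$7,647,200 × R$294.10 / R$140.98 = R$15,952,912.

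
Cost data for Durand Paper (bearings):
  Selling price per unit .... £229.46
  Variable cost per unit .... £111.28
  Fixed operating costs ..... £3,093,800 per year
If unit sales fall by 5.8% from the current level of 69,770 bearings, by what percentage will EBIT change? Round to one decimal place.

-9.3%

Total contribution margin = 69,770 × £118.18 = £8,245,418.60.
Subtracting fixed costs: EBIT = £8,245,418.60 − £3,093,800 = £5,151,618.60.
DOL = contribution ÷ EBIT = £8,245,418.60 ÷ £5,151,618.60 = 1.6005.
So EBIT moves 1.6005 × (-5.8%) = -9.3%.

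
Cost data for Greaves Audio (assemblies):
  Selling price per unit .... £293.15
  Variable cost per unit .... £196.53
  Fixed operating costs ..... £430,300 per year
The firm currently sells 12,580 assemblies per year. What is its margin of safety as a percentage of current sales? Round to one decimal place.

Contribution margin per unit = £293.15 − £196.53 = £96.62. Break-even units = £430,300 ÷ £96.62 = 4,453.53; break-even revenue = 4,453.53 × £293.15 = £1,305,552.11.
Current sales = 12,580 × £293.15 = £3,687,827.00.
Margin of safety = (£3,687,827.00 − £1,305,552.11) ÷ £3,687,827.00 = 64.6%.

64.6%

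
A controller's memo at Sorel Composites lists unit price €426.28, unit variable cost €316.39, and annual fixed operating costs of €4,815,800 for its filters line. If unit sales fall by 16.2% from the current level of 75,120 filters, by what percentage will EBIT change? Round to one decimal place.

At 75,120 units, contribution = 75,120 × €109.89 = €8,254,936.80.
Operating income = contribution − fixed costs = €8,254,936.80 − €4,815,800 = €3,439,136.80.
Degree of operating leverage = €8,254,936.80 / €3,439,136.80 = 2.4003.
So EBIT moves 2.4003 × (-16.2%) = -38.9%.

-38.9%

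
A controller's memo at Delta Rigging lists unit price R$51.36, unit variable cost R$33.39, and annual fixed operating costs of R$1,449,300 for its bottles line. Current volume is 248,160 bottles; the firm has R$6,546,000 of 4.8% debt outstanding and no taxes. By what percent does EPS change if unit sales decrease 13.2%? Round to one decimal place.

-21.8%

Total contribution margin = 248,160 × R$17.97 = R$4,459,435.20.
Subtracting fixed costs: EBIT = R$4,459,435.20 − R$1,449,300 = R$3,010,135.20.
After interest of R$314,208.00, pre-tax earnings = R$2,695,927.20.
DCL = total CM / (EBIT − I) = R$4,459,435.20 / R$2,695,927.20 = 1.6541.
EPS therefore changes by 1.6541 × (-13.2%) = -21.8%.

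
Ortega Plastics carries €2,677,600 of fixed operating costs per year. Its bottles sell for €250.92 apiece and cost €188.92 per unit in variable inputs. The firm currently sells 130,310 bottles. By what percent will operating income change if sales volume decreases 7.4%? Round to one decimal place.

-11.1%

Contribution at this volume is 130,310 × €62.00 = €8,079,220.00.
EBIT = €8,079,220.00 − €2,677,600 = €5,401,620.00.
DOL = contribution ÷ EBIT = €8,079,220.00 ÷ €5,401,620.00 = 1.4957.
%ΔEBIT = DOL × %ΔSales = 1.4957 × -7.4% = -11.1%.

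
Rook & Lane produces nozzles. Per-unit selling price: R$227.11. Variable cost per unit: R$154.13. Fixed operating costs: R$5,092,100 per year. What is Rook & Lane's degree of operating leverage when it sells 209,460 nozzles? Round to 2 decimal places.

At 209,460 units, contribution = 209,460 × R$72.98 = R$15,286,390.80.
Subtracting fixed costs: EBIT = R$15,286,390.80 − R$5,092,100 = R$10,194,290.80.
Degree of operating leverage = R$15,286,390.80 / R$10,194,290.80 = 1.4995.

1.50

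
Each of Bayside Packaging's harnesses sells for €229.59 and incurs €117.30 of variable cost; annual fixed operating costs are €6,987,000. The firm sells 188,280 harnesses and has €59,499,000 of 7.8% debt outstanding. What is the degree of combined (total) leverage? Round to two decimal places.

Contribution at this volume is 188,280 × €112.29 = €21,141,961.20.
Operating income = contribution − fixed costs = €21,141,961.20 − €6,987,000 = €14,154,961.20. Interest = €4,640,922.00.
DOL = €21,141,961.20 ÷ €14,154,961.20 = 1.4936; DFL = €14,154,961.20 ÷ €9,514,039.20 = 1.4878.
Combined leverage = 1.4936 × 1.4878 = 2.2222.

2.22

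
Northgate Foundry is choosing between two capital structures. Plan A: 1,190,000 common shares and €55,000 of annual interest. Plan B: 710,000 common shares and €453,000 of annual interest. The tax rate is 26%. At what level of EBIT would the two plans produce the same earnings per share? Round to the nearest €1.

Set EPS_A = EPS_B: (EBIT − €55,000)(1 − 0.26) ÷ 1,190,000 = (EBIT − €453,000)(1 − 0.26) ÷ 710,000.
The (1 − t) factor cancels: (EBIT − 55,000) × 710,000 = (EBIT − 453,000) × 1,190,000.
Solving, EBIT = (453,000·1,190,000 − 55,000·710,000) / (1,190,000 − 710,000) = 500,020,000,000 / 480,000 = 1,041,708.33.

€1,041,708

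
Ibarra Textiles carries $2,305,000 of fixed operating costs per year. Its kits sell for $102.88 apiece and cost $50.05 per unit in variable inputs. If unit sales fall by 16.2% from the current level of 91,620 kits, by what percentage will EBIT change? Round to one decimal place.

-30.9%

Total contribution margin = 91,620 × $52.83 = $4,840,284.60.
EBIT = $4,840,284.60 − $2,305,000 = $2,535,284.60.
Degree of operating leverage = $4,840,284.60 / $2,535,284.60 = 1.9092.
Operating income changes by 1.9092 × -16.2% = -30.9%.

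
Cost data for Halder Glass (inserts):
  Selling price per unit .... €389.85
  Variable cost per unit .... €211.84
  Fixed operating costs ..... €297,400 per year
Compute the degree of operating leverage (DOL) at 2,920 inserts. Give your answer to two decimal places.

2.34

Total contribution margin = 2,920 × €178.01 = €519,789.20.
Operating income = contribution − fixed costs = €519,789.20 − €297,400 = €222,389.20.
Degree of operating leverage = €519,789.20 / €222,389.20 = 2.3373.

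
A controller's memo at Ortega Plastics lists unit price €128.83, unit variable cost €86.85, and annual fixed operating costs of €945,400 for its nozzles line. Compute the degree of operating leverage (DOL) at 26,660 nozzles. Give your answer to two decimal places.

At 26,660 units, contribution = 26,660 × €41.98 = €1,119,186.80.
EBIT = €1,119,186.80 − €945,400 = €173,786.80.
Degree of operating leverage = €1,119,186.80 / €173,786.80 = 6.4400.

6.44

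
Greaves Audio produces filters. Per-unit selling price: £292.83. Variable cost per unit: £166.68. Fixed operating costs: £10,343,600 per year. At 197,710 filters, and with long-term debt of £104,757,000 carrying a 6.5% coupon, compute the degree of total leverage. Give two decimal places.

3.20

At 197,710 units, contribution = 197,710 × £126.15 = £24,941,116.50.
Subtracting fixed costs: EBIT = £24,941,116.50 − £10,343,600 = £14,597,516.50. Interest = £6,809,205.00, so EBIT − I = £7,788,311.50.
Degree of total leverage = total CM / (EBIT − interest) = £24,941,116.50 / £7,788,311.50 = 3.2024.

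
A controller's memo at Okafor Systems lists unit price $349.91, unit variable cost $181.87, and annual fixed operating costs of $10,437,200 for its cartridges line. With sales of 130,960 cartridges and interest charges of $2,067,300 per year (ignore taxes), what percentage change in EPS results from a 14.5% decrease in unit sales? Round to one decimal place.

-33.6%

At 130,960 units, contribution = 130,960 × $168.04 = $22,006,518.40.
EBIT = $22,006,518.40 − $10,437,200 = $11,569,318.40.
After interest of $2,067,300.00, pre-tax earnings = $9,502,018.40.
Degree of combined leverage = contribution ÷ (EBIT − I) = $22,006,518.40 ÷ $9,502,018.40 = 2.3160.
EPS therefore changes by 2.3160 × (-14.5%) = -33.6%.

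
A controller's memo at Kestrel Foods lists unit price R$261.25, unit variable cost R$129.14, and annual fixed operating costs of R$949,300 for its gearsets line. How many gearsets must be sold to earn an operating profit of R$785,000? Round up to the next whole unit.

Contribution margin per unit = R$261.25 − R$129.14 = R$132.11.
Required volume = (fixed costs + target profit) ÷ CM = (R$949,300 + R$785,000) ÷ R$132.11 = 13,127.70, so 13,128 gearsets.

13,128 gearsets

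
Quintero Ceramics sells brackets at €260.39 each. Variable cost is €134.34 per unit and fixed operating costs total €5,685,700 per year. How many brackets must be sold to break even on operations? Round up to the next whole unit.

45,107 brackets

Unit CM = price − variable cost = €260.39 − €134.34 = €126.05.
Break-even volume = fixed costs ÷ CM per unit = €5,685,700 ÷ €126.05 = 45,106.70, so 45,107 brackets.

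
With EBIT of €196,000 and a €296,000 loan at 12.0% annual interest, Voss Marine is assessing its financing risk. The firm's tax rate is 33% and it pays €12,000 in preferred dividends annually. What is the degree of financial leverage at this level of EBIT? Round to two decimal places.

Annual interest charges come to €35,520.00.
Pre-tax preferred-dividend burden = €12,000 ÷ (1 − 0.33) = €17,910.45.
DFL = EBIT ÷ [EBIT − I − D_p/(1−t)] = €196,000 ÷ [€196,000 − €35,520.00 − €17,910.45] = €196,000 ÷ €142,569.55 = 1.3748.

1.37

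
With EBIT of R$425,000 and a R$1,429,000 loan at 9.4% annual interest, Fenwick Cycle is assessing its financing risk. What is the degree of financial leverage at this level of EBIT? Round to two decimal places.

Annual interest charges come to R$134,326.00.
Degree of financial leverage = EBIT / (EBIT − interest) = R$425,000 / R$290,674.00 = 1.4621.

1.46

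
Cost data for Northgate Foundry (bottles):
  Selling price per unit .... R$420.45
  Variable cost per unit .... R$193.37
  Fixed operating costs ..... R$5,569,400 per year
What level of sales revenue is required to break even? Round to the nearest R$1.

R$10,312,023

Contribution margin per unit = R$420.45 − R$193.37 = R$227.08, a CM ratio of R$227.08 ÷ R$420.45 = 0.5401.
Break-even revenue = fixed costs × price ÷ CM = R$5,569,400 × R$420.45 ÷ R$227.08 = R$10,312,023.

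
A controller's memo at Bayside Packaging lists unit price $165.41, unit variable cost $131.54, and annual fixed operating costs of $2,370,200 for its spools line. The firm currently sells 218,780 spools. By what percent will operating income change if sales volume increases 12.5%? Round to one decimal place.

+18.4%

Total contribution margin = 218,780 × $33.87 = $7,410,078.60.
Subtracting fixed costs: EBIT = $7,410,078.60 − $2,370,200 = $5,039,878.60.
So DOL = total CM / EBIT = $7,410,078.60 / $5,039,878.60 = 1.4703.
So EBIT moves 1.4703 × (+12.5%) = +18.4%.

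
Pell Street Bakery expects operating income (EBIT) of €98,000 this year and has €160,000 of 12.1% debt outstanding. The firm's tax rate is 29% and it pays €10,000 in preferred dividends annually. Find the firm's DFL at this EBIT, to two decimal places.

Interest = €19,360.00.
Preferred dividends grossed up pre-tax: €10,000 / (1 − 0.29) = €14,084.51.
DFL = EBIT ÷ [EBIT − I − D_p/(1−t)] = €98,000 ÷ [€98,000 − €19,360.00 − €14,084.51] = €98,000 ÷ €64,555.49 = 1.5181.

1.52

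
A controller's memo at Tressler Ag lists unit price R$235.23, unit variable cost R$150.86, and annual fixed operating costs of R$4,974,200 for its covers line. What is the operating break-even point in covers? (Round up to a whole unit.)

58,957 covers

Contribution margin per unit = R$235.23 − R$150.86 = R$84.37.
Break-even volume = fixed costs ÷ CM per unit = R$4,974,200 ÷ R$84.37 = 58,956.98, so 58,957 covers.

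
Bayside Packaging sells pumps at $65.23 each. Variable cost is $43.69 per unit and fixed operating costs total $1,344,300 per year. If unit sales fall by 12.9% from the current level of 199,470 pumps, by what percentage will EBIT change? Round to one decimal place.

Contribution at this volume is 199,470 × $21.54 = $4,296,583.80.
Operating income = contribution − fixed costs = $4,296,583.80 − $1,344,300 = $2,952,283.80.
Degree of operating leverage = $4,296,583.80 / $2,952,283.80 = 1.4553.
%ΔEBIT = DOL × %ΔSales = 1.4553 × -12.9% = -18.8%.

-18.8%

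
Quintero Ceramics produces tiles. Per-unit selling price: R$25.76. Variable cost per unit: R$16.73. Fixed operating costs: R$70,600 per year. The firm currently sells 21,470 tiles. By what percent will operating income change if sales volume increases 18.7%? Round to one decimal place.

Total contribution margin = 21,470 × R$9.03 = R$193,874.10.
EBIT = R$193,874.10 − R$70,600 = R$123,274.10.
DOL = contribution ÷ EBIT = R$193,874.10 ÷ R$123,274.10 = 1.5727.
%ΔEBIT = DOL × %ΔSales = 1.5727 × +18.7% = +29.4%.

+29.4%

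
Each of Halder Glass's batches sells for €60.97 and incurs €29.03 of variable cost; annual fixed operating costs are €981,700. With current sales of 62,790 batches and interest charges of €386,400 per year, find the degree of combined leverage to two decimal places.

Contribution at this volume is 62,790 × €31.94 = €2,005,512.60.
Subtracting fixed costs: EBIT = €2,005,512.60 − €981,700 = €1,023,812.60. Interest = €386,400.00.
DOL = €2,005,512.60 ÷ €1,023,812.60 = 1.9589; DFL = €1,023,812.60 ÷ €637,412.60 = 1.6062.
DCL = DOL × DFL = 1.9589 × 1.6062 = 3.1464.

3.15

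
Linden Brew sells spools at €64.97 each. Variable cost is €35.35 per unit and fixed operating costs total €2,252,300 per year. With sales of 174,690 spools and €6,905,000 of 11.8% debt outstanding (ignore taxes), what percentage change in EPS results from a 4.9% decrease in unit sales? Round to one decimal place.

-12.0%

Contribution at this volume is 174,690 × €29.62 = €5,174,317.80.
Operating income = contribution − fixed costs = €5,174,317.80 − €2,252,300 = €2,922,017.80.
Interest = €814,790.00, so EBIT − I = €2,107,227.80.
Degree of combined leverage = contribution ÷ (EBIT − I) = €5,174,317.80 ÷ €2,107,227.80 = 2.4555.
%ΔEPS = DCL × %ΔSales = 2.4555 × -4.9% = -12.0%.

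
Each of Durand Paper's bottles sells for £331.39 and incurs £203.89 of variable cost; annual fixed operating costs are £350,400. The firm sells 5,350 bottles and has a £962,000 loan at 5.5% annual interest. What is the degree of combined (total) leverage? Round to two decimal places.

2.45

Total contribution margin = 5,350 × £127.50 = £682,125.00.
Operating income = contribution − fixed costs = £682,125.00 − £350,400 = £331,725.00. Interest = £52,910.00.
DOL = £682,125.00 ÷ £331,725.00 = 2.0563; DFL = £331,725.00 ÷ £278,815.00 = 1.1898.
Combined leverage = 2.0563 × 1.1898 = 2.4466.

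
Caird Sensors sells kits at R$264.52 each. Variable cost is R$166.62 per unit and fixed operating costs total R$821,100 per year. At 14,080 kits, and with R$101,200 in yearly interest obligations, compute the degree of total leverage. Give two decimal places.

Total contribution margin = 14,080 × R$97.90 = R$1,378,432.00.
EBIT = R$1,378,432.00 − R$821,100 = R$557,332.00. Interest = R$101,200.00.
DOL = R$1,378,432.00 ÷ R$557,332.00 = 2.4733; DFL = R$557,332.00 ÷ R$456,132.00 = 1.2219.
Combined leverage = 2.4733 × 1.2219 = 3.0221.

3.02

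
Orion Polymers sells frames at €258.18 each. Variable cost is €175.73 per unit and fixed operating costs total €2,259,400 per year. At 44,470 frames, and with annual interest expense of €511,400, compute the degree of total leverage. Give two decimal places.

Total contribution margin = 44,470 × €82.45 = €3,666,551.50.
EBIT = €3,666,551.50 − €2,259,400 = €1,407,151.50. Interest = €511,400.00.
DOL = €3,666,551.50 ÷ €1,407,151.50 = 2.6057; DFL = €1,407,151.50 ÷ €895,751.50 = 1.5709.
Combined leverage = 2.6057 × 1.5709 = 4.0933.

4.09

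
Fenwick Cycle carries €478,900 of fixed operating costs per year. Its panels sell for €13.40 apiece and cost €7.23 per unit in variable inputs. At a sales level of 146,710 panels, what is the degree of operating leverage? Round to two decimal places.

Contribution at this volume is 146,710 × €6.17 = €905,200.70.
Operating income = contribution − fixed costs = €905,200.70 − €478,900 = €426,300.70.
So DOL = total CM / EBIT = €905,200.70 / €426,300.70 = 2.1234.

2.12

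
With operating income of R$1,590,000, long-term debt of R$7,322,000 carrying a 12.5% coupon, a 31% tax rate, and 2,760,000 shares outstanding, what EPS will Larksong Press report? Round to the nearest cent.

R$0.17

Pre-tax income = R$1,590,000 − R$915,250.00 = R$674,750.00.
Net income = R$674,750.00 × (1 − 0.31) = R$465,577.50.
EPS = R$465,577.50 ÷ 2,760,000 = R$0.17.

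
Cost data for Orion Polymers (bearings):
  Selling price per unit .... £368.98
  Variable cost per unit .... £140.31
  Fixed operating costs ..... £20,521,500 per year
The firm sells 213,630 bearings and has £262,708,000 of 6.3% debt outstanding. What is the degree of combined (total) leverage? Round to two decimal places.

At 213,630 units, contribution = 213,630 × £228.67 = £48,850,772.10.
Subtracting fixed costs: EBIT = £48,850,772.10 − £20,521,500 = £28,329,272.10. Interest = £16,550,604.00, so EBIT − I = £11,778,668.10.
DCL = contribution ÷ (EBIT − I) = £48,850,772.10 ÷ £11,778,668.10 = 4.1474.

4.15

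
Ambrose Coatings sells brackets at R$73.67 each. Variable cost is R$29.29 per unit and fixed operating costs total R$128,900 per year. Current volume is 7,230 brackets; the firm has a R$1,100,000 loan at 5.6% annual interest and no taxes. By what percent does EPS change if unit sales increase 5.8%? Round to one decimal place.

At 7,230 units, contribution = 7,230 × R$44.38 = R$320,867.40.
EBIT = R$320,867.40 − R$128,900 = R$191,967.40.
Interest = R$61,600.00, so EBIT − I = R$130,367.40.
DCL = total CM / (EBIT − I) = R$320,867.40 / R$130,367.40 = 2.4613.
%ΔEPS = DCL × %ΔSales = 2.4613 × +5.8% = +14.3%.

+14.3%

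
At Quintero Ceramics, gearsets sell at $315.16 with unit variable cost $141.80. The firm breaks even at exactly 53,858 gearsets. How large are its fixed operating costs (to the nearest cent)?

Contribution margin per unit = $315.16 − $141.80 = $173.36.
Since BE = FC / CM, FC = 53,858 × $173.36 = $9,336,822.88.

$9,336,822.88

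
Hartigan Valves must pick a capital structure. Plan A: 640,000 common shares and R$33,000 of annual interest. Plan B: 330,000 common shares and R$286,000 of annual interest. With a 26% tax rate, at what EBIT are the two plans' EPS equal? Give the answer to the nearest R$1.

R$555,323

At indifference, (EBIT − 33,000)(1 − t)/640,000 = (EBIT − 286,000)(1 − t)/330,000.
Cancelling (1 − t) and cross-multiplying: 330,000·(EBIT − 33,000) = 640,000·(EBIT − 286,000).
Solving, EBIT = (286,000·640,000 − 33,000·330,000) / (640,000 − 330,000) = 172,150,000,000 / 310,000 = 555,322.58.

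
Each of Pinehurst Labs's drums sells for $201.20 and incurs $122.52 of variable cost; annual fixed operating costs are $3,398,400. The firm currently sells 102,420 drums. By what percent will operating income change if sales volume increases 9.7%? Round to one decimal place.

Contribution at this volume is 102,420 × $78.68 = $8,058,405.60.
Operating income = contribution − fixed costs = $8,058,405.60 − $3,398,400 = $4,660,005.60.
So DOL = total CM / EBIT = $8,058,405.60 / $4,660,005.60 = 1.7293.
%ΔEBIT = DOL × %ΔSales = 1.7293 × +9.7% = +16.8%.

+16.8%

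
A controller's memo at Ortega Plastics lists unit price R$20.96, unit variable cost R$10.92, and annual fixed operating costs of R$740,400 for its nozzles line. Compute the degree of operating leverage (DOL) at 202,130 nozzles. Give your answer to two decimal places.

1.57

At 202,130 units, contribution = 202,130 × R$10.04 = R$2,029,385.20.
EBIT = R$2,029,385.20 − R$740,400 = R$1,288,985.20.
Degree of operating leverage = R$2,029,385.20 / R$1,288,985.20 = 1.5744.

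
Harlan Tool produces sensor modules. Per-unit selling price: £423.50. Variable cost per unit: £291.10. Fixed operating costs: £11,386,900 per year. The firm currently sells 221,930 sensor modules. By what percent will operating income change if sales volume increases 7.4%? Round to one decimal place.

+12.1%

Total contribution margin = 221,930 × £132.40 = £29,383,532.00.
Operating income = contribution − fixed costs = £29,383,532.00 − £11,386,900 = £17,996,632.00.
Degree of operating leverage = £29,383,532.00 / £17,996,632.00 = 1.6327.
Operating income changes by 1.6327 × +7.4% = +12.1%.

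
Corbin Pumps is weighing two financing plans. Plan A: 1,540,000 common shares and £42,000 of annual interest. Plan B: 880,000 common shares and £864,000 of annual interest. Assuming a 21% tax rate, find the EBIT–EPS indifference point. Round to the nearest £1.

At indifference, (EBIT − 42,000)(1 − t)/1,540,000 = (EBIT − 864,000)(1 − t)/880,000.
Cancelling (1 − t) and cross-multiplying: 880,000·(EBIT − 42,000) = 1,540,000·(EBIT − 864,000).
Solving, EBIT = (864,000·1,540,000 − 42,000·880,000) / (1,540,000 − 880,000) = 1,293,600,000,000 / 660,000 = 1,960,000.00.

£1,960,000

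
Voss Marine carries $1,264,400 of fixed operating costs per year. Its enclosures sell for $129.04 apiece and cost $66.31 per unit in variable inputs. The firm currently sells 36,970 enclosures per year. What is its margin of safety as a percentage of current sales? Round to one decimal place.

45.5%

Each unit contributes $129.04 − $66.31 = $62.73. Break-even units = $1,264,400 ÷ $62.73 = 20,156.23; break-even revenue = 20,156.23 × $129.04 = $2,600,959.29.
Current sales = 36,970 × $129.04 = $4,770,608.80.
Margin of safety = ($4,770,608.80 − $2,600,959.29) ÷ $4,770,608.80 = 45.5%.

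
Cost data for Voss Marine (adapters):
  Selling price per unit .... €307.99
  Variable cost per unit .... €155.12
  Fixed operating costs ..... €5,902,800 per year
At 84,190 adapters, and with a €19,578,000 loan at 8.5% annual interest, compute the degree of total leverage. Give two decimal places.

2.43

Contribution at this volume is 84,190 × €152.87 = €12,870,125.30.
Operating income = contribution − fixed costs = €12,870,125.30 − €5,902,800 = €6,967,325.30. Interest = €1,664,130.00, so EBIT − I = €5,303,195.30.
DCL = contribution ÷ (EBIT − I) = €12,870,125.30 ÷ €5,303,195.30 = 2.4269.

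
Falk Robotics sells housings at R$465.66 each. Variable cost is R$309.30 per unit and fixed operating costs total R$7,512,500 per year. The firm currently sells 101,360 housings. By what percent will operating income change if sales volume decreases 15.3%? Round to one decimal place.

-29.1%

At 101,360 units, contribution = 101,360 × R$156.36 = R$15,848,649.60.
Subtracting fixed costs: EBIT = R$15,848,649.60 − R$7,512,500 = R$8,336,149.60.
DOL = contribution ÷ EBIT = R$15,848,649.60 ÷ R$8,336,149.60 = 1.9012.
%ΔEBIT = DOL × %ΔSales = 1.9012 × -15.3% = -29.1%.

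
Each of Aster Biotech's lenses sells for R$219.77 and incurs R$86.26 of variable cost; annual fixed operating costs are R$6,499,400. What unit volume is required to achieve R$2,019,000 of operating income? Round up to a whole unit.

63,804 lenses

Unit CM = price − variable cost = R$219.77 − R$86.26 = R$133.51.
Required volume = (fixed costs + target profit) ÷ CM = (R$6,499,400 + R$2,019,000) ÷ R$133.51 = 63,803.46, so 63,804 lenses.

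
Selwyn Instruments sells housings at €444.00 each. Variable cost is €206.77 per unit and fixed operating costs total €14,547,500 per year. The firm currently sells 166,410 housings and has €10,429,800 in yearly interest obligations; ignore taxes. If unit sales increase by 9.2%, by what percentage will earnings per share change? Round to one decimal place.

+25.0%

Contribution at this volume is 166,410 × €237.23 = €39,477,444.30.
EBIT = €39,477,444.30 − €14,547,500 = €24,929,944.30.
Interest = €10,429,800.00, so EBIT − I = €14,500,144.30.
Degree of combined leverage = contribution ÷ (EBIT − I) = €39,477,444.30 ÷ €14,500,144.30 = 2.7226.
%ΔEPS = DCL × %ΔSales = 2.7226 × +9.2% = +25.0%.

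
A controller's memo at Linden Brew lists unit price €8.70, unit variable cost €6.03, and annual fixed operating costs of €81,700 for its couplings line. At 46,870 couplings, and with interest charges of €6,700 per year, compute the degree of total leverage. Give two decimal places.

At 46,870 units, contribution = 46,870 × €2.67 = €125,142.90.
Operating income = contribution − fixed costs = €125,142.90 − €81,700 = €43,442.90. Interest = €6,700.00.
DOL = €125,142.90 ÷ €43,442.90 = 2.8806; DFL = €43,442.90 ÷ €36,742.90 = 1.1823.
DCL = DOL × DFL = 2.8806 × 1.1823 = 3.4057.

3.41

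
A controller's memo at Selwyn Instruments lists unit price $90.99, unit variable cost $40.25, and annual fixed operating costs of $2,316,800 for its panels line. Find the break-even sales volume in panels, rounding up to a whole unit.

45,661 panels

Unit CM = price − variable cost = $90.99 − $40.25 = $50.74.
Units to break even: $2,316,800 ÷ $50.74 = 45,660.23, rounded up to 45,661.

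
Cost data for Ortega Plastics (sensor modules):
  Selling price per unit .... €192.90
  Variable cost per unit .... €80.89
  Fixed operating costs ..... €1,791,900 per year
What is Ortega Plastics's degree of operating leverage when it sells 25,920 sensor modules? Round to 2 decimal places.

At 25,920 units, contribution = 25,920 × €112.01 = €2,903,299.20.
Operating income = contribution − fixed costs = €2,903,299.20 − €1,791,900 = €1,111,399.20.
So DOL = total CM / EBIT = €2,903,299.20 / €1,111,399.20 = 2.6123.

2.61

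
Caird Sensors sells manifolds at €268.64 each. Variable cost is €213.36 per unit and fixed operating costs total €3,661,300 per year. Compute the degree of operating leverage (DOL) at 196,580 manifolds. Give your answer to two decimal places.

1.51

Contribution at this volume is 196,580 × €55.28 = €10,866,942.40.
Operating income = contribution − fixed costs = €10,866,942.40 − €3,661,300 = €7,205,642.40.
Degree of operating leverage = €10,866,942.40 / €7,205,642.40 = 1.5081.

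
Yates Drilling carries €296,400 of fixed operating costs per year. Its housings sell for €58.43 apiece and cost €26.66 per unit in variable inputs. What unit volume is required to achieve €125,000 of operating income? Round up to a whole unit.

Contribution margin per unit = €58.43 − €26.66 = €31.77.
Need Q such that Q × €31.77 − €296,400 = €125,000, i.e. Q = €421,400 / €31.77 = 13,264.09 → 13,265.

13,265 housings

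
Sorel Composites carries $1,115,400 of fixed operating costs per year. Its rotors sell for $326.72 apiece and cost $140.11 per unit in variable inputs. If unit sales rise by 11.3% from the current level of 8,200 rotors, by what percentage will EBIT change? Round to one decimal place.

+41.7%

Total contribution margin = 8,200 × $186.61 = $1,530,202.00.
Operating income = contribution − fixed costs = $1,530,202.00 − $1,115,400 = $414,802.00.
So DOL = total CM / EBIT = $1,530,202.00 / $414,802.00 = 3.6890.
Operating income changes by 3.6890 × +11.3% = +41.7%.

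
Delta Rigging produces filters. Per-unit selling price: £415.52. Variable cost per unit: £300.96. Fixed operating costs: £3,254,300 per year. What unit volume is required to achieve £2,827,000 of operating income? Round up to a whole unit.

53,084 filters

Contribution margin per unit = £415.52 − £300.96 = £114.56.
Units = (FC + target) / CM = (£3,254,300 + £2,827,000) / £114.56 = 53,083.97, so 53,084 filters.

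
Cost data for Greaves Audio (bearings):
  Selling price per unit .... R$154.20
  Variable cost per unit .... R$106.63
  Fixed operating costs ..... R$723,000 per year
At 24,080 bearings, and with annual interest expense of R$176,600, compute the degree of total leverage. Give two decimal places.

At 24,080 units, contribution = 24,080 × R$47.57 = R$1,145,485.60.
Operating income = contribution − fixed costs = R$1,145,485.60 − R$723,000 = R$422,485.60. Interest = R$176,600.00, so EBIT − I = R$245,885.60.
Degree of total leverage = total CM / (EBIT − interest) = R$1,145,485.60 / R$245,885.60 = 4.6586.

4.66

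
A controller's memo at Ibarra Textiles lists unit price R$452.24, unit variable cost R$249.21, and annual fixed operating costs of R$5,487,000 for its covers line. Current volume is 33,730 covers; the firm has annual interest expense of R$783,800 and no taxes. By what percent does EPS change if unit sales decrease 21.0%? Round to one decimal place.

Contribution at this volume is 33,730 × R$203.03 = R$6,848,201.90.
EBIT = R$6,848,201.90 − R$5,487,000 = R$1,361,201.90.
Interest = R$783,800.00, so EBIT − I = R$577,401.90.
Degree of combined leverage = contribution ÷ (EBIT − I) = R$6,848,201.90 ÷ R$577,401.90 = 11.8604.
EPS therefore changes by 11.8604 × (-21.0%) = -249.1%.

-249.1%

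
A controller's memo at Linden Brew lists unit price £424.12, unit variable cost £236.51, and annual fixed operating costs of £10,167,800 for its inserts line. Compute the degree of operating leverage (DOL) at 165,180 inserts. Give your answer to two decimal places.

1.49

At 165,180 units, contribution = 165,180 × £187.61 = £30,989,419.80.
Subtracting fixed costs: EBIT = £30,989,419.80 − £10,167,800 = £20,821,619.80.
Degree of operating leverage = £30,989,419.80 / £20,821,619.80 = 1.4883.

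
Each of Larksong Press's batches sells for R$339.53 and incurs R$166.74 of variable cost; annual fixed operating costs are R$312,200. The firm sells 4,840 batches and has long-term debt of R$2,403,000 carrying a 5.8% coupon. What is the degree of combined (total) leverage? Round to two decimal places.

2.17

Contribution at this volume is 4,840 × R$172.79 = R$836,303.60.
Subtracting fixed costs: EBIT = R$836,303.60 − R$312,200 = R$524,103.60. Interest = R$139,374.00, so EBIT − I = R$384,729.60.
DCL = contribution ÷ (EBIT − I) = R$836,303.60 ÷ R$384,729.60 = 2.1737.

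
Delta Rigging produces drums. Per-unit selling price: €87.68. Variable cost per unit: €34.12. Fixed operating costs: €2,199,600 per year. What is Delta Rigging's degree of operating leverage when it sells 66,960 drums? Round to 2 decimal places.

2.59

Contribution at this volume is 66,960 × €53.56 = €3,586,377.60.
EBIT = €3,586,377.60 − €2,199,600 = €1,386,777.60.
So DOL = total CM / EBIT = €3,586,377.60 / €1,386,777.60 = 2.5861.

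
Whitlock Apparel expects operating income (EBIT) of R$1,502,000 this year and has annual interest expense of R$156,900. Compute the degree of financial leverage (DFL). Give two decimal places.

Interest = R$156,900.00.
DFL = EBIT ÷ (EBIT − I) = R$1,502,000 ÷ (R$1,502,000 − R$156,900.00) = R$1,502,000 ÷ R$1,345,100.00 = 1.1166.

1.12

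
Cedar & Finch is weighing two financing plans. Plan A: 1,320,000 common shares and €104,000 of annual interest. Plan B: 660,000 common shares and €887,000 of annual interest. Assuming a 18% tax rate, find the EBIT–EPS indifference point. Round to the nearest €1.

€1,670,000

At indifference, (EBIT − 104,000)(1 − t)/1,320,000 = (EBIT − 887,000)(1 − t)/660,000.
The (1 − t) factor cancels: (EBIT − 104,000) × 660,000 = (EBIT − 887,000) × 1,320,000.
EBIT × (1,320,000 − 660,000) = 887,000 × 1,320,000 − 104,000 × 660,000 = 1,102,200,000,000, so EBIT = 1,102,200,000,000 ÷ 660,000 = 1,670,000.00.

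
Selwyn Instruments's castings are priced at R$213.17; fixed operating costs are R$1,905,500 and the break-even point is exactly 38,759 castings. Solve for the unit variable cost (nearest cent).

R$164.01

At break-even, FC = Q × (P − VC), so P − VC = R$1,905,500 ÷ 38,759 = R$49.1628.
Variable cost per unit = R$213.17 − R$49.1628 = R$164.01.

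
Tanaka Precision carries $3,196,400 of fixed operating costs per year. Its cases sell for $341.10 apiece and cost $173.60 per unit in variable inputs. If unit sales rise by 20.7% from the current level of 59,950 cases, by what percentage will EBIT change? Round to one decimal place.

Contribution at this volume is 59,950 × $167.50 = $10,041,625.00.
EBIT = $10,041,625.00 − $3,196,400 = $6,845,225.00.
Degree of operating leverage = $10,041,625.00 / $6,845,225.00 = 1.4670.
%ΔEBIT = DOL × %ΔSales = 1.4670 × +20.7% = +30.4%.

+30.4%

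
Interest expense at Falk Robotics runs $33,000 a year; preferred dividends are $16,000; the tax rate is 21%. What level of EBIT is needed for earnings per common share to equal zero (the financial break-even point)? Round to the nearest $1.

$53,253

Preferred dividends are paid after tax, so their pre-tax equivalent is $16,000 ÷ (1 − 0.21) = $20,253.16.
EPS = 0 when EBIT covers interest plus the pre-tax preferred burden: $33,000 + $20,253.16 = $53,253.16.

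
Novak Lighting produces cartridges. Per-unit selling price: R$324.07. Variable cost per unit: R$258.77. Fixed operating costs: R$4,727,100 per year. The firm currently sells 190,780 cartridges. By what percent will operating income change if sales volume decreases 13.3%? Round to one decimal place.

-21.4%

At 190,780 units, contribution = 190,780 × R$65.30 = R$12,457,934.00.
Subtracting fixed costs: EBIT = R$12,457,934.00 − R$4,727,100 = R$7,730,834.00.
DOL = contribution ÷ EBIT = R$12,457,934.00 ÷ R$7,730,834.00 = 1.6115.
Operating income changes by 1.6115 × -13.3% = -21.4%.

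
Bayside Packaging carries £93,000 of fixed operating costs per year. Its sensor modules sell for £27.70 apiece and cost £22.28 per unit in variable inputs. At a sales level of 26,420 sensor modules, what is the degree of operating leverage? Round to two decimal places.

2.85

Contribution at this volume is 26,420 × £5.42 = £143,196.40.
Operating income = contribution − fixed costs = £143,196.40 − £93,000 = £50,196.40.
So DOL = total CM / EBIT = £143,196.40 / £50,196.40 = 2.8527.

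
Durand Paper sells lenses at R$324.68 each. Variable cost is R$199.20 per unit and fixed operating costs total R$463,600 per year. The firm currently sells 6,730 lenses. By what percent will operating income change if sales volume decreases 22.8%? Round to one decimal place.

-50.6%

Total contribution margin = 6,730 × R$125.48 = R$844,480.40.
Operating income = contribution − fixed costs = R$844,480.40 − R$463,600 = R$380,880.40.
So DOL = total CM / EBIT = R$844,480.40 / R$380,880.40 = 2.2172.
So EBIT moves 2.2172 × (-22.8%) = -50.6%.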